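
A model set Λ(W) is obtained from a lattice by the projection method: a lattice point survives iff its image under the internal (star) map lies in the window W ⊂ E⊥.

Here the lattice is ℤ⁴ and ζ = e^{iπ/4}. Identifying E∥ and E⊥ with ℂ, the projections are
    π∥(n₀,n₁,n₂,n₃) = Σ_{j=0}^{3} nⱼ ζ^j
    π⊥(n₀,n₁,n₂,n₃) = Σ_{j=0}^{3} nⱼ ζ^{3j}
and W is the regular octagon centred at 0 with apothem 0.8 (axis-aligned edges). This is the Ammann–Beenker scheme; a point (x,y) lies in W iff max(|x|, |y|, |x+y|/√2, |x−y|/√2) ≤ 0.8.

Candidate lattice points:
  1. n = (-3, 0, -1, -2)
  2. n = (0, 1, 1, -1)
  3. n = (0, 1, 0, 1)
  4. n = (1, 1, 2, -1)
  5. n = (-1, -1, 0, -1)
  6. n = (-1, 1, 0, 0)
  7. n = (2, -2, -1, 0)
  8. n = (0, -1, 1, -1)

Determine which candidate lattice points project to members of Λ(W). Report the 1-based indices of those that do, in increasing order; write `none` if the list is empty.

none

Internal map: ζ^{3j} for j=0..3 gives (1,0), (−√2/2,√2/2), (0,−1), (√2/2,√2/2).
#1 (-3, 0, -1, -2): internal (-4.414214, -0.414214); octagon support 4.414214 vs apothem 0.8 → ∉ W
#2 (0, 1, 1, -1): internal (-1.414214, -1.000000); octagon support 1.707107 vs apothem 0.8 → ∉ W
#3 (0, 1, 0, 1): internal (0.000000, 1.414214); octagon support 1.414214 vs apothem 0.8 → ∉ W
#4 (1, 1, 2, -1): internal (-0.414214, -2.000000); octagon support 2.000000 vs apothem 0.8 → ∉ W
#5 (-1, -1, 0, -1): internal (-1.000000, -1.414214); octagon support 1.707107 vs apothem 0.8 → ∉ W
#6 (-1, 1, 0, 0): internal (-1.707107, 0.707107); octagon support 1.707107 vs apothem 0.8 → ∉ W
#7 (2, -2, -1, 0): internal (3.414214, -0.414214); octagon support 3.414214 vs apothem 0.8 → ∉ W
#8 (0, -1, 1, -1): internal (0.000000, -2.414214); octagon support 2.414214 vs apothem 0.8 → ∉ W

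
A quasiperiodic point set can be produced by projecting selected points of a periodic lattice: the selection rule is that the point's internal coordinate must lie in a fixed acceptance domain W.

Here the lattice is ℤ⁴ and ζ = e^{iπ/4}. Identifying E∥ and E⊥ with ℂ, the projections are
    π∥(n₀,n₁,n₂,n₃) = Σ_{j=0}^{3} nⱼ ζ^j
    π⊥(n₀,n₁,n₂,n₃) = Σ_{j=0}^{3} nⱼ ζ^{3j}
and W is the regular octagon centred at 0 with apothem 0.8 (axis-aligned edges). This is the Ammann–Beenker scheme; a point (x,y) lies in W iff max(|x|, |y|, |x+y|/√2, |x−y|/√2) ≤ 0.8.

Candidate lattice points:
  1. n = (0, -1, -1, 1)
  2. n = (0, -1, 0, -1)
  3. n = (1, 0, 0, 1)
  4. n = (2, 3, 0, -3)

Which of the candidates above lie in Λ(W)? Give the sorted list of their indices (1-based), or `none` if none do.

none

Internal map: ζ^{3j} for j=0..3 gives (1,0), (−√2/2,√2/2), (0,−1), (√2/2,√2/2).
candidate 1: n = (0, -1, -1, 1) → π⊥ ≈ (+1.41421, +1.00000); max(|x|,|y|,|x±y|/√2) = 1.70711 > 0.8 ⇒ ∉ W
candidate 2: n = (0, -1, 0, -1) → π⊥ ≈ (+0.00000, -1.41421); max(|x|,|y|,|x±y|/√2) = 1.41421 > 0.8 ⇒ ∉ W
candidate 3: n = (1, 0, 0, 1) → π⊥ ≈ (+1.70711, +0.70711); max(|x|,|y|,|x±y|/√2) = 1.70711 > 0.8 ⇒ ∉ W
candidate 4: n = (2, 3, 0, -3) → π⊥ ≈ (-2.24264, +0.00000); max(|x|,|y|,|x±y|/√2) = 2.24264 > 0.8 ⇒ ∉ W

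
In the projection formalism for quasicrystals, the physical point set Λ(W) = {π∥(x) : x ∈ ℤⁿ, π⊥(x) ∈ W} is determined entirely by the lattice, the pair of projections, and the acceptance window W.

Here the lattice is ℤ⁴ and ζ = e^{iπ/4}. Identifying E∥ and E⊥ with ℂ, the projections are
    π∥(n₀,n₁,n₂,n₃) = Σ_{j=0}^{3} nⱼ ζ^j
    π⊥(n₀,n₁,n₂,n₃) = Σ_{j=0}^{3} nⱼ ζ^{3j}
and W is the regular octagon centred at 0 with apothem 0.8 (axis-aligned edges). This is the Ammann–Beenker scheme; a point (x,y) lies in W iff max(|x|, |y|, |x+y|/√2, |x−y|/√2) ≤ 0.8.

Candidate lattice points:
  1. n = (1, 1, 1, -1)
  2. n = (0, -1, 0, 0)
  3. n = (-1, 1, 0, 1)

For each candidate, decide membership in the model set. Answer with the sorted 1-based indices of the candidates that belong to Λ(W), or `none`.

Internal map: ζ^{3j} for j=0..3 gives (1,0), (−√2/2,√2/2), (0,−1), (√2/2,√2/2).
candidate 1: n = (1, 1, 1, -1) → π⊥ ≈ (-0.41421, -1.00000); max(|x|,|y|,|x±y|/√2) = 1.00000 > 0.8 ⇒ ∉ W
candidate 2: n = (0, -1, 0, 0) → π⊥ ≈ (+0.70711, -0.70711); max(|x|,|y|,|x±y|/√2) = 1.00000 > 0.8 ⇒ ∉ W
candidate 3: n = (-1, 1, 0, 1) → π⊥ ≈ (-1.00000, +1.41421); max(|x|,|y|,|x±y|/√2) = 1.70711 > 0.8 ⇒ ∉ W

none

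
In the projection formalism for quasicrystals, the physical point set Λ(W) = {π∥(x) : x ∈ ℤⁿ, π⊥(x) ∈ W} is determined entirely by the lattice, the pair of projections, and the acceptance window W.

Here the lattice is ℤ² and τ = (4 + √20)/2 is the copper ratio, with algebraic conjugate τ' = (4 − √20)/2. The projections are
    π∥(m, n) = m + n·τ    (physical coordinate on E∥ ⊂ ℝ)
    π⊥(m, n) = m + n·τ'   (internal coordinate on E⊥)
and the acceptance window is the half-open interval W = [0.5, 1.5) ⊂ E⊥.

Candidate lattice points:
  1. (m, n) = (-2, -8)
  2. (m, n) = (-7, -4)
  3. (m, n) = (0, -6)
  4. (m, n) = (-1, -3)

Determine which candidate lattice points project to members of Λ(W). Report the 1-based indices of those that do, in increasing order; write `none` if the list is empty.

3

τ' = (4−√20)/2 ≈ -0.23607.
#1 (-2,-8): internal coord -2 + (-8)·τ' = -0.11146; -0.11146 ∉ [0.5, 1.5) → out
#2 (-7,-4): internal coord -7 + (-4)·τ' = -6.05573; -6.05573 ∉ [0.5, 1.5) → out
#3 (0,-6): internal coord 0 + (-6)·τ' = +1.41641; +1.41641 ∈ [0.5, 1.5) → IN Λ
#4 (-1,-3): internal coord -1 + (-3)·τ' = -0.29180; -0.29180 ∉ [0.5, 1.5) → out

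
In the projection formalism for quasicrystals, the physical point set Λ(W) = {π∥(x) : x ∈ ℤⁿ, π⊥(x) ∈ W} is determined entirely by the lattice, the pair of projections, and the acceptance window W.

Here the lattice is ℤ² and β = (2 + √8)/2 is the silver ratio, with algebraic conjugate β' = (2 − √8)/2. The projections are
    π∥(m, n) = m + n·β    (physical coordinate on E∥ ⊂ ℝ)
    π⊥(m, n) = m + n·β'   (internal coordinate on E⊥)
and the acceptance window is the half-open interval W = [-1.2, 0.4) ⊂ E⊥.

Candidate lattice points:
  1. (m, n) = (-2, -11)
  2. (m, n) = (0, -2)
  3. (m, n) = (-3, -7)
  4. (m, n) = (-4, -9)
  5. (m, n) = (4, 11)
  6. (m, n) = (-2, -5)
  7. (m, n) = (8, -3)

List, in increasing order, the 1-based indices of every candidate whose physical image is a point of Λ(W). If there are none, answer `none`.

3, 4, 5, 6

β' = (2−√8)/2 ≈ -0.41421.
[1] lift (-2,-11): star map gives 2.55635; window check -1.2 ≤ 2.55635 < 0.4 is false → out
[2] lift (0,-2): star map gives 0.82843; window check -1.2 ≤ 0.82843 < 0.4 is false → out
[3] lift (-3,-7): star map gives -0.10051; window check -1.2 ≤ -0.10051 < 0.4 is true → IN Λ
[4] lift (-4,-9): star map gives -0.27208; window check -1.2 ≤ -0.27208 < 0.4 is true → IN Λ
[5] lift (4,11): star map gives -0.55635; window check -1.2 ≤ -0.55635 < 0.4 is true → IN Λ
[6] lift (-2,-5): star map gives 0.07107; window check -1.2 ≤ 0.07107 < 0.4 is true → IN Λ
[7] lift (8,-3): star map gives 9.24264; window check -1.2 ≤ 9.24264 < 0.4 is false → out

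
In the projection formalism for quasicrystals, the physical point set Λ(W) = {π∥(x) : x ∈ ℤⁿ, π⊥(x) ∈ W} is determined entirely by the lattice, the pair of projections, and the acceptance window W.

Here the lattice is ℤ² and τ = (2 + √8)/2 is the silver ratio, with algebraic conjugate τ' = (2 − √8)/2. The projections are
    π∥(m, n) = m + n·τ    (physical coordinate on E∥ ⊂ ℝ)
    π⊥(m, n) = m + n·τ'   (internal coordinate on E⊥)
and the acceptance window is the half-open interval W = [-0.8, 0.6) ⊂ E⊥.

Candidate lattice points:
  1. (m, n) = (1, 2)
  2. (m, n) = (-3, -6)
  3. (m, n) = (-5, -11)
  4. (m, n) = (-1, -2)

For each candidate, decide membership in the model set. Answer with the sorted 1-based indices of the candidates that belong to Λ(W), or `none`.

1, 2, 3, 4

Compute τ' = (2−√8)/2 = -0.4142, so π⊥(m,n) = m -0.4142·n.
[1] lift (1,2): star map gives 0.1716; window check -0.8 ≤ 0.1716 < 0.6 is true → IN Λ
[2] lift (-3,-6): star map gives -0.5147; window check -0.8 ≤ -0.5147 < 0.6 is true → IN Λ
[3] lift (-5,-11): star map gives -0.4437; window check -0.8 ≤ -0.4437 < 0.6 is true → IN Λ
[4] lift (-1,-2): star map gives -0.1716; window check -0.8 ≤ -0.1716 < 0.6 is true → IN Λ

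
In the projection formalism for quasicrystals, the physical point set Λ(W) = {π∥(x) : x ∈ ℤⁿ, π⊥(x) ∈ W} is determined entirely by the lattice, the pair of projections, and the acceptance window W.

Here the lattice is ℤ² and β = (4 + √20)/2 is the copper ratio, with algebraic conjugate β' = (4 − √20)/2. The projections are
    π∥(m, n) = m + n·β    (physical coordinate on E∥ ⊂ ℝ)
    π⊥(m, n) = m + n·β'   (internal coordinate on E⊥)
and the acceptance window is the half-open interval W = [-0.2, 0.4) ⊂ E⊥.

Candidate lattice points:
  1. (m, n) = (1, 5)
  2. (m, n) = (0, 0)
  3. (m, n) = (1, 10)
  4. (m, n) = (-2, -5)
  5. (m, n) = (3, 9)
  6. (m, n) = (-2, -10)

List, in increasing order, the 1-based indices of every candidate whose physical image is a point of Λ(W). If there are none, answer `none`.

Numerically β ≈ 4.2361 and β' = −1/β ≈ -0.2361.
#1 (1,5): internal coord 1 + (5)·β' = -0.1803; -0.1803 ∈ [-0.2, 0.4) → IN Λ
#2 (0,0): internal coord 0 + (0)·β' = +0.0000; +0.0000 ∈ [-0.2, 0.4) → IN Λ
#3 (1,10): internal coord 1 + (10)·β' = -1.3607; -1.3607 ∉ [-0.2, 0.4) → out
#4 (-2,-5): internal coord -2 + (-5)·β' = -0.8197; -0.8197 ∉ [-0.2, 0.4) → out
#5 (3,9): internal coord 3 + (9)·β' = +0.8754; +0.8754 ∉ [-0.2, 0.4) → out
#6 (-2,-10): internal coord -2 + (-10)·β' = +0.3607; +0.3607 ∈ [-0.2, 0.4) → IN Λ

1, 2, 6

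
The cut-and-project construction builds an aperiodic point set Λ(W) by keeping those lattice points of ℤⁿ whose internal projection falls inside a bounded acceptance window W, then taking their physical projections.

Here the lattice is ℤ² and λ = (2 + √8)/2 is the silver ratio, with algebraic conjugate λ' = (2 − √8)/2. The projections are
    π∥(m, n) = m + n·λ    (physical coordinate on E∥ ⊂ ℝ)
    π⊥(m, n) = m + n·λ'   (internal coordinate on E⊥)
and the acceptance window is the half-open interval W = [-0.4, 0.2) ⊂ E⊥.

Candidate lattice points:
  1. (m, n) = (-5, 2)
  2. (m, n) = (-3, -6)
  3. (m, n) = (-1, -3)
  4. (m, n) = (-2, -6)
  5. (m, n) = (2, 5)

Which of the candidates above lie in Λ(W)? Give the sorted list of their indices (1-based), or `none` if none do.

λ' = (2−√8)/2 ≈ -0.4142.
[1] lift (-5,2): star map gives -5.8284; window check -0.4 ≤ -5.8284 < 0.2 is false → out
[2] lift (-3,-6): star map gives -0.5147; window check -0.4 ≤ -0.5147 < 0.2 is false → out
[3] lift (-1,-3): star map gives 0.2426; window check -0.4 ≤ 0.2426 < 0.2 is false → out
[4] lift (-2,-6): star map gives 0.4853; window check -0.4 ≤ 0.4853 < 0.2 is false → out
[5] lift (2,5): star map gives -0.0711; window check -0.4 ≤ -0.0711 < 0.2 is true → IN Λ

5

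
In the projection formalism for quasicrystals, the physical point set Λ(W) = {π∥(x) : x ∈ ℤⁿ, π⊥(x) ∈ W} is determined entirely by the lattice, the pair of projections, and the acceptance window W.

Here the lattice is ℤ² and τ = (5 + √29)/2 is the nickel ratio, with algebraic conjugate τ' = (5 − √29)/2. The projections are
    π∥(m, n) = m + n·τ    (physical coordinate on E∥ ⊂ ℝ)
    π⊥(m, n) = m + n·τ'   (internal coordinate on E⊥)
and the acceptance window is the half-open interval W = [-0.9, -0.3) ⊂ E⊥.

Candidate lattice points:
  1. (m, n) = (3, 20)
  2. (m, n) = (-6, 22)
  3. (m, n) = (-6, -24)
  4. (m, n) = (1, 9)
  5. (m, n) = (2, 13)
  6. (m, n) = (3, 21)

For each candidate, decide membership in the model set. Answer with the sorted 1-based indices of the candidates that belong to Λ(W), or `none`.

1, 4, 5

Compute τ' = (5−√29)/2 = -0.1926, so π⊥(m,n) = m -0.1926·n.
[1] lift (3,20): star map gives -0.8516; window check -0.9 ≤ -0.8516 < -0.3 is true → IN Λ
[2] lift (-6,22): star map gives -10.2368; window check -0.9 ≤ -10.2368 < -0.3 is false → out
[3] lift (-6,-24): star map gives -1.3780; window check -0.9 ≤ -1.3780 < -0.3 is false → out
[4] lift (1,9): star map gives -0.7332; window check -0.9 ≤ -0.7332 < -0.3 is true → IN Λ
[5] lift (2,13): star map gives -0.5036; window check -0.9 ≤ -0.5036 < -0.3 is true → IN Λ
[6] lift (3,21): star map gives -1.0442; window check -0.9 ≤ -1.0442 < -0.3 is false → out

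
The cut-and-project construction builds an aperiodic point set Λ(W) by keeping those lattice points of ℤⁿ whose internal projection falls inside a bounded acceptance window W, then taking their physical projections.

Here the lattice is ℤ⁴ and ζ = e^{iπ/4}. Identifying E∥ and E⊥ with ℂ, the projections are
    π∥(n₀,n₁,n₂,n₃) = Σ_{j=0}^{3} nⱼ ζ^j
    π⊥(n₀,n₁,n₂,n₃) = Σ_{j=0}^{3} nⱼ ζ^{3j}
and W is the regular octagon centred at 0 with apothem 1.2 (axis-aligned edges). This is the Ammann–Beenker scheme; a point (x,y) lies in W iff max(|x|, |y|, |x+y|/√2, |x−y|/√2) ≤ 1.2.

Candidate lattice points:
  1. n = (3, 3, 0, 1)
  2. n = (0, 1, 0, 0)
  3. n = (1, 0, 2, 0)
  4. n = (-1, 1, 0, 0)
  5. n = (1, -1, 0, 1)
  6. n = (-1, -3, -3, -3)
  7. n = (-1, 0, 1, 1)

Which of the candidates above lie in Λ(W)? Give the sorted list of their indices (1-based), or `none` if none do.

2, 7

π⊥(n) = n₀ + n₁ζ³ + n₂ζ⁶ + n₃ζ⁹ where ζ = e^{iπ/4}.
#1 (3, 3, 0, 1): internal (1.585786, 2.828427); octagon support 3.121320 vs apothem 1.2 → ∉ W
#2 (0, 1, 0, 0): internal (-0.707107, 0.707107); octagon support 1.000000 vs apothem 1.2 → ∈ W
#3 (1, 0, 2, 0): internal (1.000000, -2.000000); octagon support 2.121320 vs apothem 1.2 → ∉ W
#4 (-1, 1, 0, 0): internal (-1.707107, 0.707107); octagon support 1.707107 vs apothem 1.2 → ∉ W
#5 (1, -1, 0, 1): internal (2.414214, 0.000000); octagon support 2.414214 vs apothem 1.2 → ∉ W
#6 (-1, -3, -3, -3): internal (-1.000000, -1.242641); octagon support 1.585786 vs apothem 1.2 → ∉ W
#7 (-1, 0, 1, 1): internal (-0.292893, -0.292893); octagon support 0.414214 vs apothem 1.2 → ∈ W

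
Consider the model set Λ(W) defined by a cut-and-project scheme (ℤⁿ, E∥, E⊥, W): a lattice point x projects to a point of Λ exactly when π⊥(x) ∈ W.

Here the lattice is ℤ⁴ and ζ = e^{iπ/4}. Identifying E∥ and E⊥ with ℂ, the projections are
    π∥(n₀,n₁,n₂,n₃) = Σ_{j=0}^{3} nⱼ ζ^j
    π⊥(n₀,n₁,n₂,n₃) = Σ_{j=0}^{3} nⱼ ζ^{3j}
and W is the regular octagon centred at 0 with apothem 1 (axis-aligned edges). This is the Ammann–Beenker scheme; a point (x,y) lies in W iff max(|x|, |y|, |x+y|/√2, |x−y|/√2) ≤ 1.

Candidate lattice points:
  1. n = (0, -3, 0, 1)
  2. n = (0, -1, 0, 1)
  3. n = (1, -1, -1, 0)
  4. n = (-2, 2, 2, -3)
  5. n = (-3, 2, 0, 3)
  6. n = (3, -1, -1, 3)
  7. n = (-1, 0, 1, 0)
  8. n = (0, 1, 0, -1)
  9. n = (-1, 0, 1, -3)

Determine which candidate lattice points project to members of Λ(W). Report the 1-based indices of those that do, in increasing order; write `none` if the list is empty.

With ζ = e^{iπ/4} the internal vectors are ζ^0,ζ^3,ζ^6,ζ^9.
#1 (0, -3, 0, 1): internal (2.828427, -1.414214); octagon support 3.000000 vs apothem 1 → ∉ W
#2 (0, -1, 0, 1): internal (1.414214, 0.000000); octagon support 1.414214 vs apothem 1 → ∉ W
#3 (1, -1, -1, 0): internal (1.707107, 0.292893); octagon support 1.707107 vs apothem 1 → ∉ W
#4 (-2, 2, 2, -3): internal (-5.535534, -2.707107); octagon support 5.828427 vs apothem 1 → ∉ W
#5 (-3, 2, 0, 3): internal (-2.292893, 3.535534); octagon support 4.121320 vs apothem 1 → ∉ W
#6 (3, -1, -1, 3): internal (5.828427, 2.414214); octagon support 5.828427 vs apothem 1 → ∉ W
#7 (-1, 0, 1, 0): internal (-1.000000, -1.000000); octagon support 1.414214 vs apothem 1 → ∉ W
#8 (0, 1, 0, -1): internal (-1.414214, 0.000000); octagon support 1.414214 vs apothem 1 → ∉ W
#9 (-1, 0, 1, -3): internal (-3.121320, -3.121320); octagon support 4.414214 vs apothem 1 → ∉ W

none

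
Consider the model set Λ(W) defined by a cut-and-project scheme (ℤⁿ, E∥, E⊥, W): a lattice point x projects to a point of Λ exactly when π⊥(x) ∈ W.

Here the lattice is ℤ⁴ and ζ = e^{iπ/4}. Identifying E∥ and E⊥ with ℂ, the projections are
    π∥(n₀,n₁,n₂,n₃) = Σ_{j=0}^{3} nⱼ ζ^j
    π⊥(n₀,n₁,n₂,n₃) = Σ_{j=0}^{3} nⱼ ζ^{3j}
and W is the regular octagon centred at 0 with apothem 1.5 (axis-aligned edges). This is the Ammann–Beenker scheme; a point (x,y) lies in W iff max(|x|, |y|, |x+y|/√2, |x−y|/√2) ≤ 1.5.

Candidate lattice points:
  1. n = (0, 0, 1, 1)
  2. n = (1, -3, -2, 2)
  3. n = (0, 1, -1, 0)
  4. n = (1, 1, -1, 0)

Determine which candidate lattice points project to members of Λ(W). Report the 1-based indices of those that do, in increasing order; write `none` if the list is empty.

With ζ = e^{iπ/4} the internal vectors are ζ^0,ζ^3,ζ^6,ζ^9.
candidate 1: n = (0, 0, 1, 1) → π⊥ ≈ (+0.70711, -0.29289); max(|x|,|y|,|x±y|/√2) = 0.70711 ≤ 1.5 ⇒ ∈ W
candidate 2: n = (1, -3, -2, 2) → π⊥ ≈ (+4.53553, +1.29289); max(|x|,|y|,|x±y|/√2) = 4.53553 > 1.5 ⇒ ∉ W
candidate 3: n = (0, 1, -1, 0) → π⊥ ≈ (-0.70711, +1.70711); max(|x|,|y|,|x±y|/√2) = 1.70711 > 1.5 ⇒ ∉ W
candidate 4: n = (1, 1, -1, 0) → π⊥ ≈ (+0.29289, +1.70711); max(|x|,|y|,|x±y|/√2) = 1.70711 > 1.5 ⇒ ∉ W

1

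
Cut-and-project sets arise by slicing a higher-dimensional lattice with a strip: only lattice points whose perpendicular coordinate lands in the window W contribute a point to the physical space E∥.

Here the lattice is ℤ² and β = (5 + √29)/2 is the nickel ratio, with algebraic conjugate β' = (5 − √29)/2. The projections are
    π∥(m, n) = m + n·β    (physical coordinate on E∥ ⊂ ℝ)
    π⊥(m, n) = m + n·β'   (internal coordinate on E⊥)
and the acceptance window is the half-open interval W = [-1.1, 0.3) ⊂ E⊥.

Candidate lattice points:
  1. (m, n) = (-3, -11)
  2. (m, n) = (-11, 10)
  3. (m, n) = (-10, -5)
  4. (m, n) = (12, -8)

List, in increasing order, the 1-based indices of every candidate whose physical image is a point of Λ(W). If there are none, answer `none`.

β' = (5−√29)/2 ≈ -0.1926.
candidate 1: (m,n)=(-3,-11) → π∥ = -3-11·β ≈ -60.1184, π⊥ = -3-11·β' ≈ -0.8816 ∈ [-1.1, 0.3) ⇒ IN Λ
candidate 2: (m,n)=(-11,10) → π∥ = -11+10·β ≈ 40.9258, π⊥ = -11+10·β' ≈ -12.9258 ∉ [-1.1, 0.3) ⇒ out
candidate 3: (m,n)=(-10,-5) → π∥ = -10-5·β ≈ -35.9629, π⊥ = -10-5·β' ≈ -9.0371 ∉ [-1.1, 0.3) ⇒ out
candidate 4: (m,n)=(12,-8) → π∥ = 12-8·β ≈ -29.5407, π⊥ = 12-8·β' ≈ 13.5407 ∉ [-1.1, 0.3) ⇒ out

1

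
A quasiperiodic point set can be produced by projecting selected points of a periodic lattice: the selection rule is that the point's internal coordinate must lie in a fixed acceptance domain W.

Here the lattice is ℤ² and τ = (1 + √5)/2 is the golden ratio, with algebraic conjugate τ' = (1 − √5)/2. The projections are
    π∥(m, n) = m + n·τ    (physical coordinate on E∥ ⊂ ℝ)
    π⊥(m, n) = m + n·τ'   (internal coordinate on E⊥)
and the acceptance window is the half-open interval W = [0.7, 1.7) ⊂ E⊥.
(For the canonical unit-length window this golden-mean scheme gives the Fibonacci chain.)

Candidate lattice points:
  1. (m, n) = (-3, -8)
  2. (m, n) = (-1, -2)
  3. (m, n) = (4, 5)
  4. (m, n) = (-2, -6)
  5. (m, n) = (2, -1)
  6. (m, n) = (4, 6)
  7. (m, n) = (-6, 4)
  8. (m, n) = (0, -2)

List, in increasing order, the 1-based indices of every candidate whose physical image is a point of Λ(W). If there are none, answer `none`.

Compute τ' = (1−√5)/2 = -0.6180, so π⊥(m,n) = m -0.6180·n.
#1 (-3,-8): internal coord -3 + (-8)·τ' = +1.9443; +1.9443 ∉ [0.7, 1.7) → out
#2 (-1,-2): internal coord -1 + (-2)·τ' = +0.2361; +0.2361 ∉ [0.7, 1.7) → out
#3 (4,5): internal coord 4 + (5)·τ' = +0.9098; +0.9098 ∈ [0.7, 1.7) → IN Λ
#4 (-2,-6): internal coord -2 + (-6)·τ' = +1.7082; +1.7082 ∉ [0.7, 1.7) → out
#5 (2,-1): internal coord 2 + (-1)·τ' = +2.6180; +2.6180 ∉ [0.7, 1.7) → out
#6 (4,6): internal coord 4 + (6)·τ' = +0.2918; +0.2918 ∉ [0.7, 1.7) → out
#7 (-6,4): internal coord -6 + (4)·τ' = -8.4721; -8.4721 ∉ [0.7, 1.7) → out
#8 (0,-2): internal coord 0 + (-2)·τ' = +1.2361; +1.2361 ∈ [0.7, 1.7) → IN Λ

3, 8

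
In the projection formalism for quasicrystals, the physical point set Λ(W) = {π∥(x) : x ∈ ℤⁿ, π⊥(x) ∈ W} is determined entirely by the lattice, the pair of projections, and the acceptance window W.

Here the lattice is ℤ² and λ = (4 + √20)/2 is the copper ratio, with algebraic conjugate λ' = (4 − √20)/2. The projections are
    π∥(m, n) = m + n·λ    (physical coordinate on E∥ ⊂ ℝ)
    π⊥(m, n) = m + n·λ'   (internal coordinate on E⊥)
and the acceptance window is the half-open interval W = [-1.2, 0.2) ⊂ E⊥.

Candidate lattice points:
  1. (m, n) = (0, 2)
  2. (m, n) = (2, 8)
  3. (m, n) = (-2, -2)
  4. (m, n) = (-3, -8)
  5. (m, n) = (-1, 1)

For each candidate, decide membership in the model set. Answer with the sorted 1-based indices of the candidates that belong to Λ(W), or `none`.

Compute λ' = (4−√20)/2 = -0.23607, so π⊥(m,n) = m -0.23607·n.
candidate 1: (m,n)=(0,2) → π∥ = 0+2·λ ≈ 8.47214, π⊥ = 0+2·λ' ≈ -0.47214 ∈ [-1.2, 0.2) ⇒ IN Λ
candidate 2: (m,n)=(2,8) → π∥ = 2+8·λ ≈ 35.88854, π⊥ = 2+8·λ' ≈ 0.11146 ∈ [-1.2, 0.2) ⇒ IN Λ
candidate 3: (m,n)=(-2,-2) → π∥ = -2-2·λ ≈ -10.47214, π⊥ = -2-2·λ' ≈ -1.52786 ∉ [-1.2, 0.2) ⇒ out
candidate 4: (m,n)=(-3,-8) → π∥ = -3-8·λ ≈ -36.88854, π⊥ = -3-8·λ' ≈ -1.11146 ∈ [-1.2, 0.2) ⇒ IN Λ
candidate 5: (m,n)=(-1,1) → π∥ = -1+1·λ ≈ 3.23607, π⊥ = -1+1·λ' ≈ -1.23607 ∉ [-1.2, 0.2) ⇒ out

1, 2, 4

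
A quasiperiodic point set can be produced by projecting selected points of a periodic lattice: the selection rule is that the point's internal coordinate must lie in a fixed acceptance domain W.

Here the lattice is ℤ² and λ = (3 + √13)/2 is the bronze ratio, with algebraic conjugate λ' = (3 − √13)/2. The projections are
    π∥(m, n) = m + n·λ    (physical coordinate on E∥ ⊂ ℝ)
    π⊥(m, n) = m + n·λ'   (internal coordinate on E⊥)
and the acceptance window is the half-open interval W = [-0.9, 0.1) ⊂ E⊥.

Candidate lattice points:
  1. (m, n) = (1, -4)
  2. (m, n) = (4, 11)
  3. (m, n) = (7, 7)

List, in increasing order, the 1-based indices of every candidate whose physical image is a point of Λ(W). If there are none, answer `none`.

none

Numerically λ ≈ 3.30278 and λ' = −1/λ ≈ -0.30278.
[1] lift (1,-4): star map gives 2.21110; window check -0.9 ≤ 2.21110 < 0.1 is false → out
[2] lift (4,11): star map gives 0.66947; window check -0.9 ≤ 0.66947 < 0.1 is false → out
[3] lift (7,7): star map gives 4.88057; window check -0.9 ≤ 4.88057 < 0.1 is false → out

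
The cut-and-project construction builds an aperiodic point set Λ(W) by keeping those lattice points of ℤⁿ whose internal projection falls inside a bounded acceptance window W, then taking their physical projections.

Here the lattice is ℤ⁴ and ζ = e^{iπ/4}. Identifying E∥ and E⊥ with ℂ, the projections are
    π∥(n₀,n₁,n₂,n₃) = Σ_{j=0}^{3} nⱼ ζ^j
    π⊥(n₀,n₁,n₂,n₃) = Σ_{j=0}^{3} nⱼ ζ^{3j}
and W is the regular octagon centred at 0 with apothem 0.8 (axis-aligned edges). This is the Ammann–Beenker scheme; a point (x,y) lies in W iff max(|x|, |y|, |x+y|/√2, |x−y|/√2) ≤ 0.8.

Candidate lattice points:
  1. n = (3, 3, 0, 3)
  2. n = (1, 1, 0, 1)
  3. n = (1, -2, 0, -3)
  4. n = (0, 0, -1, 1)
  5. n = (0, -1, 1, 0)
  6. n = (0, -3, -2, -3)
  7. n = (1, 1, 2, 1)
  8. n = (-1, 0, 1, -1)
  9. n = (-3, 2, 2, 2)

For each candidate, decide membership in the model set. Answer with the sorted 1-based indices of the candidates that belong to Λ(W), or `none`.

With ζ = e^{iπ/4} the internal vectors are ζ^0,ζ^3,ζ^6,ζ^9.
#1 (3, 3, 0, 3): internal (3.0000, 4.2426); octagon support 5.1213 vs apothem 0.8 → ∉ W
#2 (1, 1, 0, 1): internal (1.0000, 1.4142); octagon support 1.7071 vs apothem 0.8 → ∉ W
#3 (1, -2, 0, -3): internal (0.2929, -3.5355); octagon support 3.5355 vs apothem 0.8 → ∉ W
#4 (0, 0, -1, 1): internal (0.7071, 1.7071); octagon support 1.7071 vs apothem 0.8 → ∉ W
#5 (0, -1, 1, 0): internal (0.7071, -1.7071); octagon support 1.7071 vs apothem 0.8 → ∉ W
#6 (0, -3, -2, -3): internal (0.0000, -2.2426); octagon support 2.2426 vs apothem 0.8 → ∉ W
#7 (1, 1, 2, 1): internal (1.0000, -0.5858); octagon support 1.1213 vs apothem 0.8 → ∉ W
#8 (-1, 0, 1, -1): internal (-1.7071, -1.7071); octagon support 2.4142 vs apothem 0.8 → ∉ W
#9 (-3, 2, 2, 2): internal (-3.0000, 0.8284); octagon support 3.0000 vs apothem 0.8 → ∉ W

none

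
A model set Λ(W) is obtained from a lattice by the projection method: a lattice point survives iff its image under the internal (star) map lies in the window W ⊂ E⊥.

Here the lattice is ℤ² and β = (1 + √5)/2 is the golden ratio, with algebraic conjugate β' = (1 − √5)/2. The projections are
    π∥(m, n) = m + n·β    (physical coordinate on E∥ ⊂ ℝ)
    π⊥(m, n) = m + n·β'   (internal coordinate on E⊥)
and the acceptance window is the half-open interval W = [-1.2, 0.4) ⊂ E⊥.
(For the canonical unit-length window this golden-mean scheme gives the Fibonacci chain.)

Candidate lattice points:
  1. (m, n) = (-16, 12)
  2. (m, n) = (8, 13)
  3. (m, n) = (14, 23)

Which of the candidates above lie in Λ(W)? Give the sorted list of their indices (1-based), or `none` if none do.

2, 3

β' = (1−√5)/2 ≈ -0.618034.
[1] lift (-16,12): star map gives -23.416408; window check -1.2 ≤ -23.416408 < 0.4 is false → out
[2] lift (8,13): star map gives -0.034442; window check -1.2 ≤ -0.034442 < 0.4 is true → IN Λ
[3] lift (14,23): star map gives -0.214782; window check -1.2 ≤ -0.214782 < 0.4 is true → IN Λ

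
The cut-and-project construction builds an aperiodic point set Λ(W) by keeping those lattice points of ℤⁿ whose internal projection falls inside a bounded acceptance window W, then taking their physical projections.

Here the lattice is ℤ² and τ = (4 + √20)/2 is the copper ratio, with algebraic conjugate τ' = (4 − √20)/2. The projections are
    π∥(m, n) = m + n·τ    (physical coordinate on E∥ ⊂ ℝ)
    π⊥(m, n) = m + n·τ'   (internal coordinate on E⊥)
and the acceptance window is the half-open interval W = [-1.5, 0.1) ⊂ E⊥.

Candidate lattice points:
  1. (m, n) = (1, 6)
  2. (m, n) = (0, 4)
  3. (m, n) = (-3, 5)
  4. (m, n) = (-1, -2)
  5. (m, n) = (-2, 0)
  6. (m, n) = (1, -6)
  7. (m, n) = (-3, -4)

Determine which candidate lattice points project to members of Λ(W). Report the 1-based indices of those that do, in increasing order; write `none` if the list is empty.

Compute τ' = (4−√20)/2 = -0.23607, so π⊥(m,n) = m -0.23607·n.
#1 (1,6): internal coord 1 + (6)·τ' = -0.41641; -0.41641 ∈ [-1.5, 0.1) → IN Λ
#2 (0,4): internal coord 0 + (4)·τ' = -0.94427; -0.94427 ∈ [-1.5, 0.1) → IN Λ
#3 (-3,5): internal coord -3 + (5)·τ' = -4.18034; -4.18034 ∉ [-1.5, 0.1) → out
#4 (-1,-2): internal coord -1 + (-2)·τ' = -0.52786; -0.52786 ∈ [-1.5, 0.1) → IN Λ
#5 (-2,0): internal coord -2 + (0)·τ' = -2.00000; -2.00000 ∉ [-1.5, 0.1) → out
#6 (1,-6): internal coord 1 + (-6)·τ' = +2.41641; +2.41641 ∉ [-1.5, 0.1) → out
#7 (-3,-4): internal coord -3 + (-4)·τ' = -2.05573; -2.05573 ∉ [-1.5, 0.1) → out

1, 2, 4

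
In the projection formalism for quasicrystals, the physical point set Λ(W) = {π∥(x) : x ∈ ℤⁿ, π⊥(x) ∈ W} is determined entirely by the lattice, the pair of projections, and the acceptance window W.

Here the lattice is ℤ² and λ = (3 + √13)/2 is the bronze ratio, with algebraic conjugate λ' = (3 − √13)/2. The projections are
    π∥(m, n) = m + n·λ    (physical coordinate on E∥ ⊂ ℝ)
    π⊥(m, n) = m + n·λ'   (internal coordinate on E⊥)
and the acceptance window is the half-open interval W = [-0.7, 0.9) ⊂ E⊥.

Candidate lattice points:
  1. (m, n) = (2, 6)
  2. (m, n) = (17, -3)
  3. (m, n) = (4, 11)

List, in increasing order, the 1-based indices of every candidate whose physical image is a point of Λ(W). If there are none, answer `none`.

1, 3

λ' = (3−√13)/2 ≈ -0.30278.
#1 (2,6): internal coord 2 + (6)·λ' = +0.18335; +0.18335 ∈ [-0.7, 0.9) → IN Λ
#2 (17,-3): internal coord 17 + (-3)·λ' = +17.90833; +17.90833 ∉ [-0.7, 0.9) → out
#3 (4,11): internal coord 4 + (11)·λ' = +0.66947; +0.66947 ∈ [-0.7, 0.9) → IN Λ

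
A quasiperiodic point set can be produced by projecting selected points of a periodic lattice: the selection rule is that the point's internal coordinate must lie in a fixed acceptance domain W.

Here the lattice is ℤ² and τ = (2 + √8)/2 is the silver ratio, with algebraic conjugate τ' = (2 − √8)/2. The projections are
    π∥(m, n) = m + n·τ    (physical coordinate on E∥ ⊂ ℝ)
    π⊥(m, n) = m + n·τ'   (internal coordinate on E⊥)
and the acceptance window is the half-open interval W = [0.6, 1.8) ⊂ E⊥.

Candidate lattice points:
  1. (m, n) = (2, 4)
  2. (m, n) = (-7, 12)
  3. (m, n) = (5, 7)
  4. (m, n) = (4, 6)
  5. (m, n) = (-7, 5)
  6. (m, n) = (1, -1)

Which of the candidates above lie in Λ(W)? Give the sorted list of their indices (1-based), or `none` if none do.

τ' = (2−√8)/2 ≈ -0.41421.
[1] lift (2,4): star map gives 0.34315; window check 0.6 ≤ 0.34315 < 1.8 is false → out
[2] lift (-7,12): star map gives -11.97056; window check 0.6 ≤ -11.97056 < 1.8 is false → out
[3] lift (5,7): star map gives 2.10051; window check 0.6 ≤ 2.10051 < 1.8 is false → out
[4] lift (4,6): star map gives 1.51472; window check 0.6 ≤ 1.51472 < 1.8 is true → IN Λ
[5] lift (-7,5): star map gives -9.07107; window check 0.6 ≤ -9.07107 < 1.8 is false → out
[6] lift (1,-1): star map gives 1.41421; window check 0.6 ≤ 1.41421 < 1.8 is true → IN Λ

4, 6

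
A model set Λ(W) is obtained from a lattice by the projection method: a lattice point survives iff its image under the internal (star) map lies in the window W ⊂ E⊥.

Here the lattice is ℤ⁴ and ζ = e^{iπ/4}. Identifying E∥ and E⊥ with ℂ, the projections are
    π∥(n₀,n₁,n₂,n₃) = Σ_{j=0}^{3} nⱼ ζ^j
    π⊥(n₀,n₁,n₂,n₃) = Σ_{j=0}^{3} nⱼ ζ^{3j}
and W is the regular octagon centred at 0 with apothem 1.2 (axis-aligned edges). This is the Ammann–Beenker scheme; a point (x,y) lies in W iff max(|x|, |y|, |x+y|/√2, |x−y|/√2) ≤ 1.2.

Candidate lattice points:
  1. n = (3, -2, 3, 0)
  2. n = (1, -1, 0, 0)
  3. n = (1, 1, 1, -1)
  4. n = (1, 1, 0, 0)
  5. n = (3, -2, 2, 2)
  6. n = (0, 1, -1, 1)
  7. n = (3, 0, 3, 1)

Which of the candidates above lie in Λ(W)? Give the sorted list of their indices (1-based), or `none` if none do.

3, 4

Internal map: ζ^{3j} for j=0..3 gives (1,0), (−√2/2,√2/2), (0,−1), (√2/2,√2/2).
#1 (3, -2, 3, 0): internal (4.4142, -4.4142); octagon support 6.2426 vs apothem 1.2 → ∉ W
#2 (1, -1, 0, 0): internal (1.7071, -0.7071); octagon support 1.7071 vs apothem 1.2 → ∉ W
#3 (1, 1, 1, -1): internal (-0.4142, -1.0000); octagon support 1.0000 vs apothem 1.2 → ∈ W
#4 (1, 1, 0, 0): internal (0.2929, 0.7071); octagon support 0.7071 vs apothem 1.2 → ∈ W
#5 (3, -2, 2, 2): internal (5.8284, -2.0000); octagon support 5.8284 vs apothem 1.2 → ∉ W
#6 (0, 1, -1, 1): internal (0.0000, 2.4142); octagon support 2.4142 vs apothem 1.2 → ∉ W
#7 (3, 0, 3, 1): internal (3.7071, -2.2929); octagon support 4.2426 vs apothem 1.2 → ∉ W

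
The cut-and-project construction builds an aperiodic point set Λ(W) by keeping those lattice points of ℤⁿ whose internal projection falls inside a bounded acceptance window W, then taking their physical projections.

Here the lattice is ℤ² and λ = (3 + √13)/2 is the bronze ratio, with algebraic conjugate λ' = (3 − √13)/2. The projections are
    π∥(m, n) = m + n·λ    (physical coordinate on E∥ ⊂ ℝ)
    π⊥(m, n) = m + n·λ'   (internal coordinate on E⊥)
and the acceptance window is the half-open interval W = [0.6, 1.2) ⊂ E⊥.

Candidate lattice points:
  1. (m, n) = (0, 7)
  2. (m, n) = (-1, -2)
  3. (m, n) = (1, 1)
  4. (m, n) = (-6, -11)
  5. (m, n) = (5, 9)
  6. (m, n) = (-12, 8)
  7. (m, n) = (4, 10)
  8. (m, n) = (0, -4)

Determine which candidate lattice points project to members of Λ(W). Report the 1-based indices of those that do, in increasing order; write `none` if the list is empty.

3, 7

Compute λ' = (3−√13)/2 = -0.302776, so π⊥(m,n) = m -0.302776·n.
[1] lift (0,7): star map gives -2.119429; window check 0.6 ≤ -2.119429 < 1.2 is false → out
[2] lift (-1,-2): star map gives -0.394449; window check 0.6 ≤ -0.394449 < 1.2 is false → out
[3] lift (1,1): star map gives 0.697224; window check 0.6 ≤ 0.697224 < 1.2 is true → IN Λ
[4] lift (-6,-11): star map gives -2.669468; window check 0.6 ≤ -2.669468 < 1.2 is false → out
[5] lift (5,9): star map gives 2.275019; window check 0.6 ≤ 2.275019 < 1.2 is false → out
[6] lift (-12,8): star map gives -14.422205; window check 0.6 ≤ -14.422205 < 1.2 is false → out
[7] lift (4,10): star map gives 0.972244; window check 0.6 ≤ 0.972244 < 1.2 is true → IN Λ
[8] lift (0,-4): star map gives 1.211103; window check 0.6 ≤ 1.211103 < 1.2 is false → out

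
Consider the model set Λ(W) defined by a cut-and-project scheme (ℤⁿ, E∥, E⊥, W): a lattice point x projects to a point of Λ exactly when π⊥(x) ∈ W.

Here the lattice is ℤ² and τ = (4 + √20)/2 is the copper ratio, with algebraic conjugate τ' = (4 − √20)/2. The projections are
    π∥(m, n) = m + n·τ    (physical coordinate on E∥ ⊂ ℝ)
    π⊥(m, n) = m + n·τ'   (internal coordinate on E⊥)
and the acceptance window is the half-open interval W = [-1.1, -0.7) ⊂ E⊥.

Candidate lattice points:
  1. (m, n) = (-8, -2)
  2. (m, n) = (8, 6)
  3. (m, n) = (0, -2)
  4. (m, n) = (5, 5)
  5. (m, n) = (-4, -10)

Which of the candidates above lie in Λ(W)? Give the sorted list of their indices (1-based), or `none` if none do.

none

Compute τ' = (4−√20)/2 = -0.23607, so π⊥(m,n) = m -0.23607·n.
[1] lift (-8,-2): star map gives -7.52786; window check -1.1 ≤ -7.52786 < -0.7 is false → out
[2] lift (8,6): star map gives 6.58359; window check -1.1 ≤ 6.58359 < -0.7 is false → out
[3] lift (0,-2): star map gives 0.47214; window check -1.1 ≤ 0.47214 < -0.7 is false → out
[4] lift (5,5): star map gives 3.81966; window check -1.1 ≤ 3.81966 < -0.7 is false → out
[5] lift (-4,-10): star map gives -1.63932; window check -1.1 ≤ -1.63932 < -0.7 is false → out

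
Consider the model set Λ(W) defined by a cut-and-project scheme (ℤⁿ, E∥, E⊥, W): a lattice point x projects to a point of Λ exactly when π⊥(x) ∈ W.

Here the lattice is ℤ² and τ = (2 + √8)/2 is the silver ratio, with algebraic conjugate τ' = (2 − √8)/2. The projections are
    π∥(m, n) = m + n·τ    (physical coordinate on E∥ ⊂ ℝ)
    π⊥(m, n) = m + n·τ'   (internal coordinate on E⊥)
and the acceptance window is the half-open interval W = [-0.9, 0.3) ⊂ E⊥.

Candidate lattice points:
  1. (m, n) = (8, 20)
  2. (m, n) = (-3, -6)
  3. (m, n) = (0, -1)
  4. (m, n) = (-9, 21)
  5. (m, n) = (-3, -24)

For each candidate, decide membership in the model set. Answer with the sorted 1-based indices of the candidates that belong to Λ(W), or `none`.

1, 2

Numerically τ ≈ 2.41421 and τ' = −1/τ ≈ -0.41421.
#1 (8,20): internal coord 8 + (20)·τ' = -0.28427; -0.28427 ∈ [-0.9, 0.3) → IN Λ
#2 (-3,-6): internal coord -3 + (-6)·τ' = -0.51472; -0.51472 ∈ [-0.9, 0.3) → IN Λ
#3 (0,-1): internal coord 0 + (-1)·τ' = +0.41421; +0.41421 ∉ [-0.9, 0.3) → out
#4 (-9,21): internal coord -9 + (21)·τ' = -17.69848; -17.69848 ∉ [-0.9, 0.3) → out
#5 (-3,-24): internal coord -3 + (-24)·τ' = +6.94113; +6.94113 ∉ [-0.9, 0.3) → out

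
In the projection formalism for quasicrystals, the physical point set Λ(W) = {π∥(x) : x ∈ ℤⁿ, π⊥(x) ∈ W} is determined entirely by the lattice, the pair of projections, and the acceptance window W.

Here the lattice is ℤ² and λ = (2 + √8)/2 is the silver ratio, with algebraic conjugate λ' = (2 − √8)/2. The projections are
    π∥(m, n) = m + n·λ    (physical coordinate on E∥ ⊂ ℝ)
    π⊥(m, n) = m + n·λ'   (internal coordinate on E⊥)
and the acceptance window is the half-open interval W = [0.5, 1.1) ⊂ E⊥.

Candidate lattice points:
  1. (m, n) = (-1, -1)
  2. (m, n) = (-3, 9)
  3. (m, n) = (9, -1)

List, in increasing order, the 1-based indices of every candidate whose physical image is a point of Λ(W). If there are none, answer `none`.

none

Numerically λ ≈ 2.4142 and λ' = −1/λ ≈ -0.4142.
[1] lift (-1,-1): star map gives -0.5858; window check 0.5 ≤ -0.5858 < 1.1 is false → out
[2] lift (-3,9): star map gives -6.7279; window check 0.5 ≤ -6.7279 < 1.1 is false → out
[3] lift (9,-1): star map gives 9.4142; window check 0.5 ≤ 9.4142 < 1.1 is false → out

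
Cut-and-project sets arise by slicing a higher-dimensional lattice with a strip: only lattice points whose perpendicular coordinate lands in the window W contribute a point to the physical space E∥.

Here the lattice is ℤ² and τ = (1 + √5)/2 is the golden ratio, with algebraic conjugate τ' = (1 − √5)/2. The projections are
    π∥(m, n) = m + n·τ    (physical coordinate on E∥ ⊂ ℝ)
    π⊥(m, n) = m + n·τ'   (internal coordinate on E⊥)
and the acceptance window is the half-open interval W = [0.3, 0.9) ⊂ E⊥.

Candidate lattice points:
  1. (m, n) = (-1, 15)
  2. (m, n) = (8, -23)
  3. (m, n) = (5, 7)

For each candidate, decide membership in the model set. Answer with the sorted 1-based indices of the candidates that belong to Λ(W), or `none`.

3

Compute τ' = (1−√5)/2 = -0.618034, so π⊥(m,n) = m -0.618034·n.
candidate 1: (m,n)=(-1,15) → π∥ = -1+15·τ ≈ 23.270510, π⊥ = -1+15·τ' ≈ -10.270510 ∉ [0.3, 0.9) ⇒ out
candidate 2: (m,n)=(8,-23) → π∥ = 8-23·τ ≈ -29.214782, π⊥ = 8-23·τ' ≈ 22.214782 ∉ [0.3, 0.9) ⇒ out
candidate 3: (m,n)=(5,7) → π∥ = 5+7·τ ≈ 16.326238, π⊥ = 5+7·τ' ≈ 0.673762 ∈ [0.3, 0.9) ⇒ IN Λ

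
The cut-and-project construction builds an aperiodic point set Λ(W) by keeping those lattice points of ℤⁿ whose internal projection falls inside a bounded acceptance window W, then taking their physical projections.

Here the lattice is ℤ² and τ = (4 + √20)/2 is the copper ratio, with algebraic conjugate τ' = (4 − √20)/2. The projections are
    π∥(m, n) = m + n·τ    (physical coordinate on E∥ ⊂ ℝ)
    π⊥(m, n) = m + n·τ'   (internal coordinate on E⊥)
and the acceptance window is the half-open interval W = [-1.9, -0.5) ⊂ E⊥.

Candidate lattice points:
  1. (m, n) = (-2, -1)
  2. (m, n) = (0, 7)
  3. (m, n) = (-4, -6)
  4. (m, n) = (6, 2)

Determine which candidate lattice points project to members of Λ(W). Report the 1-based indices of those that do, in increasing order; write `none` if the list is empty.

τ' = (4−√20)/2 ≈ -0.2361.
[1] lift (-2,-1): star map gives -1.7639; window check -1.9 ≤ -1.7639 < -0.5 is true → IN Λ
[2] lift (0,7): star map gives -1.6525; window check -1.9 ≤ -1.6525 < -0.5 is true → IN Λ
[3] lift (-4,-6): star map gives -2.5836; window check -1.9 ≤ -2.5836 < -0.5 is false → out
[4] lift (6,2): star map gives 5.5279; window check -1.9 ≤ 5.5279 < -0.5 is false → out

1, 2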